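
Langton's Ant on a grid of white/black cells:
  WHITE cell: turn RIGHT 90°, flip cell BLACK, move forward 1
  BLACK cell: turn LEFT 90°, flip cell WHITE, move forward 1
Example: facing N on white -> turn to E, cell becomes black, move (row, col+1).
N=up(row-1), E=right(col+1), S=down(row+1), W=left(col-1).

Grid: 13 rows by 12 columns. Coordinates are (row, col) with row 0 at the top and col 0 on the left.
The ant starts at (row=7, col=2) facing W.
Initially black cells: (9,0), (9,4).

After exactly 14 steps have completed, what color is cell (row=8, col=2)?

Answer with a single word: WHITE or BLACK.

Step 1: on WHITE (7,2): turn R to N, flip to black, move to (6,2). |black|=3
Step 2: on WHITE (6,2): turn R to E, flip to black, move to (6,3). |black|=4
Step 3: on WHITE (6,3): turn R to S, flip to black, move to (7,3). |black|=5
Step 4: on WHITE (7,3): turn R to W, flip to black, move to (7,2). |black|=6
Step 5: on BLACK (7,2): turn L to S, flip to white, move to (8,2). |black|=5
Step 6: on WHITE (8,2): turn R to W, flip to black, move to (8,1). |black|=6
Step 7: on WHITE (8,1): turn R to N, flip to black, move to (7,1). |black|=7
Step 8: on WHITE (7,1): turn R to E, flip to black, move to (7,2). |black|=8
Step 9: on WHITE (7,2): turn R to S, flip to black, move to (8,2). |black|=9
Step 10: on BLACK (8,2): turn L to E, flip to white, move to (8,3). |black|=8
Step 11: on WHITE (8,3): turn R to S, flip to black, move to (9,3). |black|=9
Step 12: on WHITE (9,3): turn R to W, flip to black, move to (9,2). |black|=10
Step 13: on WHITE (9,2): turn R to N, flip to black, move to (8,2). |black|=11
Step 14: on WHITE (8,2): turn R to E, flip to black, move to (8,3). |black|=12

Answer: BLACK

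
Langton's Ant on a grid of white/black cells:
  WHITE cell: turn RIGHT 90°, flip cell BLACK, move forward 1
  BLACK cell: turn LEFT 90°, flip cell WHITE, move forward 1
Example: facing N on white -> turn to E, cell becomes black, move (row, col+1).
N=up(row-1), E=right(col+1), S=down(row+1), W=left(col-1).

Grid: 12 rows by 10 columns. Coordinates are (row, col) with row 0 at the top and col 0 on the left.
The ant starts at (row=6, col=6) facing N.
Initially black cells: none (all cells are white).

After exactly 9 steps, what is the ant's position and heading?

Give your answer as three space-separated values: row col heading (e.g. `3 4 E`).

Step 1: on WHITE (6,6): turn R to E, flip to black, move to (6,7). |black|=1
Step 2: on WHITE (6,7): turn R to S, flip to black, move to (7,7). |black|=2
Step 3: on WHITE (7,7): turn R to W, flip to black, move to (7,6). |black|=3
Step 4: on WHITE (7,6): turn R to N, flip to black, move to (6,6). |black|=4
Step 5: on BLACK (6,6): turn L to W, flip to white, move to (6,5). |black|=3
Step 6: on WHITE (6,5): turn R to N, flip to black, move to (5,5). |black|=4
Step 7: on WHITE (5,5): turn R to E, flip to black, move to (5,6). |black|=5
Step 8: on WHITE (5,6): turn R to S, flip to black, move to (6,6). |black|=6
Step 9: on WHITE (6,6): turn R to W, flip to black, move to (6,5). |black|=7

Answer: 6 5 W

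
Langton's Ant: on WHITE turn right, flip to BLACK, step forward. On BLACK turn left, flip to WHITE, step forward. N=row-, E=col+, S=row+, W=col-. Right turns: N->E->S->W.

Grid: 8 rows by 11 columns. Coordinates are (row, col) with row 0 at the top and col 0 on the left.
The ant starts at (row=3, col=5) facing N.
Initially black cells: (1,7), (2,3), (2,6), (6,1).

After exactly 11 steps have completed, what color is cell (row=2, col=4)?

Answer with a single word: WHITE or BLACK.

Answer: BLACK

Derivation:
Step 1: on WHITE (3,5): turn R to E, flip to black, move to (3,6). |black|=5
Step 2: on WHITE (3,6): turn R to S, flip to black, move to (4,6). |black|=6
Step 3: on WHITE (4,6): turn R to W, flip to black, move to (4,5). |black|=7
Step 4: on WHITE (4,5): turn R to N, flip to black, move to (3,5). |black|=8
Step 5: on BLACK (3,5): turn L to W, flip to white, move to (3,4). |black|=7
Step 6: on WHITE (3,4): turn R to N, flip to black, move to (2,4). |black|=8
Step 7: on WHITE (2,4): turn R to E, flip to black, move to (2,5). |black|=9
Step 8: on WHITE (2,5): turn R to S, flip to black, move to (3,5). |black|=10
Step 9: on WHITE (3,5): turn R to W, flip to black, move to (3,4). |black|=11
Step 10: on BLACK (3,4): turn L to S, flip to white, move to (4,4). |black|=10
Step 11: on WHITE (4,4): turn R to W, flip to black, move to (4,3). |black|=11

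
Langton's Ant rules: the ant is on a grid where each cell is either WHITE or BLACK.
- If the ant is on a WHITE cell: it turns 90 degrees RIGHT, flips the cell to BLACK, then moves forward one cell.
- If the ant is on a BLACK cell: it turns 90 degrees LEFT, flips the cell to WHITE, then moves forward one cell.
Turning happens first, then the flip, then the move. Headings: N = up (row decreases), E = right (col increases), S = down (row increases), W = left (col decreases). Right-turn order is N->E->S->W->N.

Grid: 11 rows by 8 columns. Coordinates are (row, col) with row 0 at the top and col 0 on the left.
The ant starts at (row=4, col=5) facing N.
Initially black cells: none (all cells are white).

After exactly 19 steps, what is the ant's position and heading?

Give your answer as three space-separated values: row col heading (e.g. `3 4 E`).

Answer: 5 3 W

Derivation:
Step 1: on WHITE (4,5): turn R to E, flip to black, move to (4,6). |black|=1
Step 2: on WHITE (4,6): turn R to S, flip to black, move to (5,6). |black|=2
Step 3: on WHITE (5,6): turn R to W, flip to black, move to (5,5). |black|=3
Step 4: on WHITE (5,5): turn R to N, flip to black, move to (4,5). |black|=4
Step 5: on BLACK (4,5): turn L to W, flip to white, move to (4,4). |black|=3
Step 6: on WHITE (4,4): turn R to N, flip to black, move to (3,4). |black|=4
Step 7: on WHITE (3,4): turn R to E, flip to black, move to (3,5). |black|=5
Step 8: on WHITE (3,5): turn R to S, flip to black, move to (4,5). |black|=6
Step 9: on WHITE (4,5): turn R to W, flip to black, move to (4,4). |black|=7
Step 10: on BLACK (4,4): turn L to S, flip to white, move to (5,4). |black|=6
Step 11: on WHITE (5,4): turn R to W, flip to black, move to (5,3). |black|=7
Step 12: on WHITE (5,3): turn R to N, flip to black, move to (4,3). |black|=8
Step 13: on WHITE (4,3): turn R to E, flip to black, move to (4,4). |black|=9
Step 14: on WHITE (4,4): turn R to S, flip to black, move to (5,4). |black|=10
Step 15: on BLACK (5,4): turn L to E, flip to white, move to (5,5). |black|=9
Step 16: on BLACK (5,5): turn L to N, flip to white, move to (4,5). |black|=8
Step 17: on BLACK (4,5): turn L to W, flip to white, move to (4,4). |black|=7
Step 18: on BLACK (4,4): turn L to S, flip to white, move to (5,4). |black|=6
Step 19: on WHITE (5,4): turn R to W, flip to black, move to (5,3). |black|=7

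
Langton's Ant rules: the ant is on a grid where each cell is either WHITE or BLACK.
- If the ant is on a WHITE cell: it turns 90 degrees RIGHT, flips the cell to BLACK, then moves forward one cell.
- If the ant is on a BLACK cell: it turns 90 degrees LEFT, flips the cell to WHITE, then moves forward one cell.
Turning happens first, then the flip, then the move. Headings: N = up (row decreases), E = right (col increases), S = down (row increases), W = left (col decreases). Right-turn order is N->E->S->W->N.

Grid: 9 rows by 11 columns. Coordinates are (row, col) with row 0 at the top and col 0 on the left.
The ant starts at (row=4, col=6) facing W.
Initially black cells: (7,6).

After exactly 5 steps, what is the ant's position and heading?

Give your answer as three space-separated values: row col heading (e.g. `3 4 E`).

Step 1: on WHITE (4,6): turn R to N, flip to black, move to (3,6). |black|=2
Step 2: on WHITE (3,6): turn R to E, flip to black, move to (3,7). |black|=3
Step 3: on WHITE (3,7): turn R to S, flip to black, move to (4,7). |black|=4
Step 4: on WHITE (4,7): turn R to W, flip to black, move to (4,6). |black|=5
Step 5: on BLACK (4,6): turn L to S, flip to white, move to (5,6). |black|=4

Answer: 5 6 S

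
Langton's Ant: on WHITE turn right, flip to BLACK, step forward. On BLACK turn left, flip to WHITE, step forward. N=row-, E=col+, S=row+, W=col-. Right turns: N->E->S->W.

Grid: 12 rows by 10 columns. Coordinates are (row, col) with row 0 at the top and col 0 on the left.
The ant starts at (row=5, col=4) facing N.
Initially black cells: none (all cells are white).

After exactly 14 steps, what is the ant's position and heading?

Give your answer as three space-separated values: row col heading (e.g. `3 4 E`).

Step 1: on WHITE (5,4): turn R to E, flip to black, move to (5,5). |black|=1
Step 2: on WHITE (5,5): turn R to S, flip to black, move to (6,5). |black|=2
Step 3: on WHITE (6,5): turn R to W, flip to black, move to (6,4). |black|=3
Step 4: on WHITE (6,4): turn R to N, flip to black, move to (5,4). |black|=4
Step 5: on BLACK (5,4): turn L to W, flip to white, move to (5,3). |black|=3
Step 6: on WHITE (5,3): turn R to N, flip to black, move to (4,3). |black|=4
Step 7: on WHITE (4,3): turn R to E, flip to black, move to (4,4). |black|=5
Step 8: on WHITE (4,4): turn R to S, flip to black, move to (5,4). |black|=6
Step 9: on WHITE (5,4): turn R to W, flip to black, move to (5,3). |black|=7
Step 10: on BLACK (5,3): turn L to S, flip to white, move to (6,3). |black|=6
Step 11: on WHITE (6,3): turn R to W, flip to black, move to (6,2). |black|=7
Step 12: on WHITE (6,2): turn R to N, flip to black, move to (5,2). |black|=8
Step 13: on WHITE (5,2): turn R to E, flip to black, move to (5,3). |black|=9
Step 14: on WHITE (5,3): turn R to S, flip to black, move to (6,3). |black|=10

Answer: 6 3 S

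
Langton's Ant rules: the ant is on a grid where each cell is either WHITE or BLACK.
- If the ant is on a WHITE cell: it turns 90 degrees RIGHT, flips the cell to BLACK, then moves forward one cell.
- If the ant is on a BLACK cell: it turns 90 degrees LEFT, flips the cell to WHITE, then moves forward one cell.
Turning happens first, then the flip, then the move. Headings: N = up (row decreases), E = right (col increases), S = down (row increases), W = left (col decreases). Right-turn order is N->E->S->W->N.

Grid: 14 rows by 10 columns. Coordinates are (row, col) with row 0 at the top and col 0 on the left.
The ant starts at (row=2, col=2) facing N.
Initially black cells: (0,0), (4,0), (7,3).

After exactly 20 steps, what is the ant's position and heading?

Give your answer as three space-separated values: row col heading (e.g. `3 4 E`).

Answer: 4 0 S

Derivation:
Step 1: on WHITE (2,2): turn R to E, flip to black, move to (2,3). |black|=4
Step 2: on WHITE (2,3): turn R to S, flip to black, move to (3,3). |black|=5
Step 3: on WHITE (3,3): turn R to W, flip to black, move to (3,2). |black|=6
Step 4: on WHITE (3,2): turn R to N, flip to black, move to (2,2). |black|=7
Step 5: on BLACK (2,2): turn L to W, flip to white, move to (2,1). |black|=6
Step 6: on WHITE (2,1): turn R to N, flip to black, move to (1,1). |black|=7
Step 7: on WHITE (1,1): turn R to E, flip to black, move to (1,2). |black|=8
Step 8: on WHITE (1,2): turn R to S, flip to black, move to (2,2). |black|=9
Step 9: on WHITE (2,2): turn R to W, flip to black, move to (2,1). |black|=10
Step 10: on BLACK (2,1): turn L to S, flip to white, move to (3,1). |black|=9
Step 11: on WHITE (3,1): turn R to W, flip to black, move to (3,0). |black|=10
Step 12: on WHITE (3,0): turn R to N, flip to black, move to (2,0). |black|=11
Step 13: on WHITE (2,0): turn R to E, flip to black, move to (2,1). |black|=12
Step 14: on WHITE (2,1): turn R to S, flip to black, move to (3,1). |black|=13
Step 15: on BLACK (3,1): turn L to E, flip to white, move to (3,2). |black|=12
Step 16: on BLACK (3,2): turn L to N, flip to white, move to (2,2). |black|=11
Step 17: on BLACK (2,2): turn L to W, flip to white, move to (2,1). |black|=10
Step 18: on BLACK (2,1): turn L to S, flip to white, move to (3,1). |black|=9
Step 19: on WHITE (3,1): turn R to W, flip to black, move to (3,0). |black|=10
Step 20: on BLACK (3,0): turn L to S, flip to white, move to (4,0). |black|=9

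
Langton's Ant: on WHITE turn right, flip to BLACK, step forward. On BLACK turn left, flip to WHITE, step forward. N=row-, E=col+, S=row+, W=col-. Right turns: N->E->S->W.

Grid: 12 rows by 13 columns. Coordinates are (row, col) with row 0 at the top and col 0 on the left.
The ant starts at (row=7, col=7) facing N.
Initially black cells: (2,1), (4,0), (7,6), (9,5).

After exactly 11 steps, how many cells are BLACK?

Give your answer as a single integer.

Step 1: on WHITE (7,7): turn R to E, flip to black, move to (7,8). |black|=5
Step 2: on WHITE (7,8): turn R to S, flip to black, move to (8,8). |black|=6
Step 3: on WHITE (8,8): turn R to W, flip to black, move to (8,7). |black|=7
Step 4: on WHITE (8,7): turn R to N, flip to black, move to (7,7). |black|=8
Step 5: on BLACK (7,7): turn L to W, flip to white, move to (7,6). |black|=7
Step 6: on BLACK (7,6): turn L to S, flip to white, move to (8,6). |black|=6
Step 7: on WHITE (8,6): turn R to W, flip to black, move to (8,5). |black|=7
Step 8: on WHITE (8,5): turn R to N, flip to black, move to (7,5). |black|=8
Step 9: on WHITE (7,5): turn R to E, flip to black, move to (7,6). |black|=9
Step 10: on WHITE (7,6): turn R to S, flip to black, move to (8,6). |black|=10
Step 11: on BLACK (8,6): turn L to E, flip to white, move to (8,7). |black|=9

Answer: 9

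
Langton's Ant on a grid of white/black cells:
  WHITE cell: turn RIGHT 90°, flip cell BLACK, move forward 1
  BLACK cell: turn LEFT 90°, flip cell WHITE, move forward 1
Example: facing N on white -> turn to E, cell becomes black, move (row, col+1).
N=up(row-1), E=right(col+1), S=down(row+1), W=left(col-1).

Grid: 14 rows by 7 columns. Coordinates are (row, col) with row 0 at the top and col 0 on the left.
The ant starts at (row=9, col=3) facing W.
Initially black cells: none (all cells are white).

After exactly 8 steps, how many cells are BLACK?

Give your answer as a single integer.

Answer: 6

Derivation:
Step 1: on WHITE (9,3): turn R to N, flip to black, move to (8,3). |black|=1
Step 2: on WHITE (8,3): turn R to E, flip to black, move to (8,4). |black|=2
Step 3: on WHITE (8,4): turn R to S, flip to black, move to (9,4). |black|=3
Step 4: on WHITE (9,4): turn R to W, flip to black, move to (9,3). |black|=4
Step 5: on BLACK (9,3): turn L to S, flip to white, move to (10,3). |black|=3
Step 6: on WHITE (10,3): turn R to W, flip to black, move to (10,2). |black|=4
Step 7: on WHITE (10,2): turn R to N, flip to black, move to (9,2). |black|=5
Step 8: on WHITE (9,2): turn R to E, flip to black, move to (9,3). |black|=6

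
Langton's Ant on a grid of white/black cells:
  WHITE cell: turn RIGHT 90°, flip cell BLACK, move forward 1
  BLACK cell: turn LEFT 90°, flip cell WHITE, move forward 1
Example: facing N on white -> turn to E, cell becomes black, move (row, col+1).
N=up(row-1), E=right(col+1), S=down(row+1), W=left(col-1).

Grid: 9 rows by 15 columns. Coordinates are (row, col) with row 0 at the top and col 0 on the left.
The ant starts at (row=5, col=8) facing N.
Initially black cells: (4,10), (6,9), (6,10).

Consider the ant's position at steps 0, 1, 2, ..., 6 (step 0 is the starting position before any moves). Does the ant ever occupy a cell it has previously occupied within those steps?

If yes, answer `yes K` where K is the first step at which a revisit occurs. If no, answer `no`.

Answer: no

Derivation:
Step 1: on WHITE (5,8): turn R to E, flip to black, move to (5,9). |black|=4 — new cell
Step 2: on WHITE (5,9): turn R to S, flip to black, move to (6,9). |black|=5 — new cell
Step 3: on BLACK (6,9): turn L to E, flip to white, move to (6,10). |black|=4 — new cell
Step 4: on BLACK (6,10): turn L to N, flip to white, move to (5,10). |black|=3 — new cell
Step 5: on WHITE (5,10): turn R to E, flip to black, move to (5,11). |black|=4 — new cell
Step 6: on WHITE (5,11): turn R to S, flip to black, move to (6,11). |black|=5 — new cell
No revisit within 6 steps.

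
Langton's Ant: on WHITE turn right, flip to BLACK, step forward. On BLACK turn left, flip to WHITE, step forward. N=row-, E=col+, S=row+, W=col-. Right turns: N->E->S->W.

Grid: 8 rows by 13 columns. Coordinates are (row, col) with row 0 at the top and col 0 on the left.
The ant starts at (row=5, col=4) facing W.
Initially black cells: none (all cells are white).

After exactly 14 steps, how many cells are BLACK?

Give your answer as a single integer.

Step 1: on WHITE (5,4): turn R to N, flip to black, move to (4,4). |black|=1
Step 2: on WHITE (4,4): turn R to E, flip to black, move to (4,5). |black|=2
Step 3: on WHITE (4,5): turn R to S, flip to black, move to (5,5). |black|=3
Step 4: on WHITE (5,5): turn R to W, flip to black, move to (5,4). |black|=4
Step 5: on BLACK (5,4): turn L to S, flip to white, move to (6,4). |black|=3
Step 6: on WHITE (6,4): turn R to W, flip to black, move to (6,3). |black|=4
Step 7: on WHITE (6,3): turn R to N, flip to black, move to (5,3). |black|=5
Step 8: on WHITE (5,3): turn R to E, flip to black, move to (5,4). |black|=6
Step 9: on WHITE (5,4): turn R to S, flip to black, move to (6,4). |black|=7
Step 10: on BLACK (6,4): turn L to E, flip to white, move to (6,5). |black|=6
Step 11: on WHITE (6,5): turn R to S, flip to black, move to (7,5). |black|=7
Step 12: on WHITE (7,5): turn R to W, flip to black, move to (7,4). |black|=8
Step 13: on WHITE (7,4): turn R to N, flip to black, move to (6,4). |black|=9
Step 14: on WHITE (6,4): turn R to E, flip to black, move to (6,5). |black|=10

Answer: 10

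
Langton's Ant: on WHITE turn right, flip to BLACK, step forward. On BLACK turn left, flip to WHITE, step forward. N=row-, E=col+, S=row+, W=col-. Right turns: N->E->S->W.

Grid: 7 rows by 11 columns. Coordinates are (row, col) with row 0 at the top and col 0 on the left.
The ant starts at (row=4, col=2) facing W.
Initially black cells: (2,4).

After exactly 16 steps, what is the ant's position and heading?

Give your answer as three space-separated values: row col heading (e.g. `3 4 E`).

Step 1: on WHITE (4,2): turn R to N, flip to black, move to (3,2). |black|=2
Step 2: on WHITE (3,2): turn R to E, flip to black, move to (3,3). |black|=3
Step 3: on WHITE (3,3): turn R to S, flip to black, move to (4,3). |black|=4
Step 4: on WHITE (4,3): turn R to W, flip to black, move to (4,2). |black|=5
Step 5: on BLACK (4,2): turn L to S, flip to white, move to (5,2). |black|=4
Step 6: on WHITE (5,2): turn R to W, flip to black, move to (5,1). |black|=5
Step 7: on WHITE (5,1): turn R to N, flip to black, move to (4,1). |black|=6
Step 8: on WHITE (4,1): turn R to E, flip to black, move to (4,2). |black|=7
Step 9: on WHITE (4,2): turn R to S, flip to black, move to (5,2). |black|=8
Step 10: on BLACK (5,2): turn L to E, flip to white, move to (5,3). |black|=7
Step 11: on WHITE (5,3): turn R to S, flip to black, move to (6,3). |black|=8
Step 12: on WHITE (6,3): turn R to W, flip to black, move to (6,2). |black|=9
Step 13: on WHITE (6,2): turn R to N, flip to black, move to (5,2). |black|=10
Step 14: on WHITE (5,2): turn R to E, flip to black, move to (5,3). |black|=11
Step 15: on BLACK (5,3): turn L to N, flip to white, move to (4,3). |black|=10
Step 16: on BLACK (4,3): turn L to W, flip to white, move to (4,2). |black|=9

Answer: 4 2 W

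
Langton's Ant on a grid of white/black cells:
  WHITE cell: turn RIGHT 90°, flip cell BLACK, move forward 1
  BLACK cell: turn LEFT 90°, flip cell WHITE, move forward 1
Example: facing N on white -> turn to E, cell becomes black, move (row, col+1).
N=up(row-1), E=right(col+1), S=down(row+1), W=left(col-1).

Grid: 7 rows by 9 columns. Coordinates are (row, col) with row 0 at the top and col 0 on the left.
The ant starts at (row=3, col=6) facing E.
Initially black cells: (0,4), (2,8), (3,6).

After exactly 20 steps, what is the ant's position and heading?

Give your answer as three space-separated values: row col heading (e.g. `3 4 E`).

Step 1: on BLACK (3,6): turn L to N, flip to white, move to (2,6). |black|=2
Step 2: on WHITE (2,6): turn R to E, flip to black, move to (2,7). |black|=3
Step 3: on WHITE (2,7): turn R to S, flip to black, move to (3,7). |black|=4
Step 4: on WHITE (3,7): turn R to W, flip to black, move to (3,6). |black|=5
Step 5: on WHITE (3,6): turn R to N, flip to black, move to (2,6). |black|=6
Step 6: on BLACK (2,6): turn L to W, flip to white, move to (2,5). |black|=5
Step 7: on WHITE (2,5): turn R to N, flip to black, move to (1,5). |black|=6
Step 8: on WHITE (1,5): turn R to E, flip to black, move to (1,6). |black|=7
Step 9: on WHITE (1,6): turn R to S, flip to black, move to (2,6). |black|=8
Step 10: on WHITE (2,6): turn R to W, flip to black, move to (2,5). |black|=9
Step 11: on BLACK (2,5): turn L to S, flip to white, move to (3,5). |black|=8
Step 12: on WHITE (3,5): turn R to W, flip to black, move to (3,4). |black|=9
Step 13: on WHITE (3,4): turn R to N, flip to black, move to (2,4). |black|=10
Step 14: on WHITE (2,4): turn R to E, flip to black, move to (2,5). |black|=11
Step 15: on WHITE (2,5): turn R to S, flip to black, move to (3,5). |black|=12
Step 16: on BLACK (3,5): turn L to E, flip to white, move to (3,6). |black|=11
Step 17: on BLACK (3,6): turn L to N, flip to white, move to (2,6). |black|=10
Step 18: on BLACK (2,6): turn L to W, flip to white, move to (2,5). |black|=9
Step 19: on BLACK (2,5): turn L to S, flip to white, move to (3,5). |black|=8
Step 20: on WHITE (3,5): turn R to W, flip to black, move to (3,4). |black|=9

Answer: 3 4 W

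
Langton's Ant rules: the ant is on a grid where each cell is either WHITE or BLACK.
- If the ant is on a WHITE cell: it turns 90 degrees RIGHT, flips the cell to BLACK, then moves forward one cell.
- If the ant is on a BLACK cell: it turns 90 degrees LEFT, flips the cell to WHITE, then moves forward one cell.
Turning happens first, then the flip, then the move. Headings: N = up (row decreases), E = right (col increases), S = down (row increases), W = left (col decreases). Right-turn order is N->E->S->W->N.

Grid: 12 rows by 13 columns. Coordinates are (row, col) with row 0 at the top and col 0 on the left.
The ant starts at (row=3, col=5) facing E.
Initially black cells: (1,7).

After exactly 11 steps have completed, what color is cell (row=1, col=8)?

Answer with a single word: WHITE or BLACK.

Step 1: on WHITE (3,5): turn R to S, flip to black, move to (4,5). |black|=2
Step 2: on WHITE (4,5): turn R to W, flip to black, move to (4,4). |black|=3
Step 3: on WHITE (4,4): turn R to N, flip to black, move to (3,4). |black|=4
Step 4: on WHITE (3,4): turn R to E, flip to black, move to (3,5). |black|=5
Step 5: on BLACK (3,5): turn L to N, flip to white, move to (2,5). |black|=4
Step 6: on WHITE (2,5): turn R to E, flip to black, move to (2,6). |black|=5
Step 7: on WHITE (2,6): turn R to S, flip to black, move to (3,6). |black|=6
Step 8: on WHITE (3,6): turn R to W, flip to black, move to (3,5). |black|=7
Step 9: on WHITE (3,5): turn R to N, flip to black, move to (2,5). |black|=8
Step 10: on BLACK (2,5): turn L to W, flip to white, move to (2,4). |black|=7
Step 11: on WHITE (2,4): turn R to N, flip to black, move to (1,4). |black|=8

Answer: WHITE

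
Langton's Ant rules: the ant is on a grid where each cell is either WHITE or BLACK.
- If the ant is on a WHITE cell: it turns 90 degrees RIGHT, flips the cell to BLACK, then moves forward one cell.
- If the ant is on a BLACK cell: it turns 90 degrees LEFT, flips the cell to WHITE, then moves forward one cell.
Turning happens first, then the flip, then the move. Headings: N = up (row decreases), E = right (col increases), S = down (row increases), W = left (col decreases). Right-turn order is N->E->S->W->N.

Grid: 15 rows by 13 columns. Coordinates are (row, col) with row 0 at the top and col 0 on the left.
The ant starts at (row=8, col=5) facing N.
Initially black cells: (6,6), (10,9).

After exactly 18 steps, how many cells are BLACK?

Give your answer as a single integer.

Answer: 8

Derivation:
Step 1: on WHITE (8,5): turn R to E, flip to black, move to (8,6). |black|=3
Step 2: on WHITE (8,6): turn R to S, flip to black, move to (9,6). |black|=4
Step 3: on WHITE (9,6): turn R to W, flip to black, move to (9,5). |black|=5
Step 4: on WHITE (9,5): turn R to N, flip to black, move to (8,5). |black|=6
Step 5: on BLACK (8,5): turn L to W, flip to white, move to (8,4). |black|=5
Step 6: on WHITE (8,4): turn R to N, flip to black, move to (7,4). |black|=6
Step 7: on WHITE (7,4): turn R to E, flip to black, move to (7,5). |black|=7
Step 8: on WHITE (7,5): turn R to S, flip to black, move to (8,5). |black|=8
Step 9: on WHITE (8,5): turn R to W, flip to black, move to (8,4). |black|=9
Step 10: on BLACK (8,4): turn L to S, flip to white, move to (9,4). |black|=8
Step 11: on WHITE (9,4): turn R to W, flip to black, move to (9,3). |black|=9
Step 12: on WHITE (9,3): turn R to N, flip to black, move to (8,3). |black|=10
Step 13: on WHITE (8,3): turn R to E, flip to black, move to (8,4). |black|=11
Step 14: on WHITE (8,4): turn R to S, flip to black, move to (9,4). |black|=12
Step 15: on BLACK (9,4): turn L to E, flip to white, move to (9,5). |black|=11
Step 16: on BLACK (9,5): turn L to N, flip to white, move to (8,5). |black|=10
Step 17: on BLACK (8,5): turn L to W, flip to white, move to (8,4). |black|=9
Step 18: on BLACK (8,4): turn L to S, flip to white, move to (9,4). |black|=8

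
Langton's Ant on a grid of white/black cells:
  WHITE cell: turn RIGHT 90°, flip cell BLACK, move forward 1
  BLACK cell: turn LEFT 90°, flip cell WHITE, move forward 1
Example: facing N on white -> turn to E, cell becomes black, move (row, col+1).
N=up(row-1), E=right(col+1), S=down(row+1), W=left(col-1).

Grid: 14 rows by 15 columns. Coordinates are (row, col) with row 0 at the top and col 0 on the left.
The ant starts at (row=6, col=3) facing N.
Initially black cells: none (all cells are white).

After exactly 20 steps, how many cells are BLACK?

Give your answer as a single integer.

Step 1: on WHITE (6,3): turn R to E, flip to black, move to (6,4). |black|=1
Step 2: on WHITE (6,4): turn R to S, flip to black, move to (7,4). |black|=2
Step 3: on WHITE (7,4): turn R to W, flip to black, move to (7,3). |black|=3
Step 4: on WHITE (7,3): turn R to N, flip to black, move to (6,3). |black|=4
Step 5: on BLACK (6,3): turn L to W, flip to white, move to (6,2). |black|=3
Step 6: on WHITE (6,2): turn R to N, flip to black, move to (5,2). |black|=4
Step 7: on WHITE (5,2): turn R to E, flip to black, move to (5,3). |black|=5
Step 8: on WHITE (5,3): turn R to S, flip to black, move to (6,3). |black|=6
Step 9: on WHITE (6,3): turn R to W, flip to black, move to (6,2). |black|=7
Step 10: on BLACK (6,2): turn L to S, flip to white, move to (7,2). |black|=6
Step 11: on WHITE (7,2): turn R to W, flip to black, move to (7,1). |black|=7
Step 12: on WHITE (7,1): turn R to N, flip to black, move to (6,1). |black|=8
Step 13: on WHITE (6,1): turn R to E, flip to black, move to (6,2). |black|=9
Step 14: on WHITE (6,2): turn R to S, flip to black, move to (7,2). |black|=10
Step 15: on BLACK (7,2): turn L to E, flip to white, move to (7,3). |black|=9
Step 16: on BLACK (7,3): turn L to N, flip to white, move to (6,3). |black|=8
Step 17: on BLACK (6,3): turn L to W, flip to white, move to (6,2). |black|=7
Step 18: on BLACK (6,2): turn L to S, flip to white, move to (7,2). |black|=6
Step 19: on WHITE (7,2): turn R to W, flip to black, move to (7,1). |black|=7
Step 20: on BLACK (7,1): turn L to S, flip to white, move to (8,1). |black|=6

Answer: 6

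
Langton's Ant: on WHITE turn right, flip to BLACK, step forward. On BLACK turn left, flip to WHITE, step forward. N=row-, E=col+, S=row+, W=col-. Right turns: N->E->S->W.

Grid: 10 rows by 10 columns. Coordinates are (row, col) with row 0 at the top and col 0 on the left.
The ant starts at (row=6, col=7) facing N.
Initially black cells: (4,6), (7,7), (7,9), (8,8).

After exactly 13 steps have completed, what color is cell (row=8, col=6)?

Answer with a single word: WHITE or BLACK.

Answer: BLACK

Derivation:
Step 1: on WHITE (6,7): turn R to E, flip to black, move to (6,8). |black|=5
Step 2: on WHITE (6,8): turn R to S, flip to black, move to (7,8). |black|=6
Step 3: on WHITE (7,8): turn R to W, flip to black, move to (7,7). |black|=7
Step 4: on BLACK (7,7): turn L to S, flip to white, move to (8,7). |black|=6
Step 5: on WHITE (8,7): turn R to W, flip to black, move to (8,6). |black|=7
Step 6: on WHITE (8,6): turn R to N, flip to black, move to (7,6). |black|=8
Step 7: on WHITE (7,6): turn R to E, flip to black, move to (7,7). |black|=9
Step 8: on WHITE (7,7): turn R to S, flip to black, move to (8,7). |black|=10
Step 9: on BLACK (8,7): turn L to E, flip to white, move to (8,8). |black|=9
Step 10: on BLACK (8,8): turn L to N, flip to white, move to (7,8). |black|=8
Step 11: on BLACK (7,8): turn L to W, flip to white, move to (7,7). |black|=7
Step 12: on BLACK (7,7): turn L to S, flip to white, move to (8,7). |black|=6
Step 13: on WHITE (8,7): turn R to W, flip to black, move to (8,6). |black|=7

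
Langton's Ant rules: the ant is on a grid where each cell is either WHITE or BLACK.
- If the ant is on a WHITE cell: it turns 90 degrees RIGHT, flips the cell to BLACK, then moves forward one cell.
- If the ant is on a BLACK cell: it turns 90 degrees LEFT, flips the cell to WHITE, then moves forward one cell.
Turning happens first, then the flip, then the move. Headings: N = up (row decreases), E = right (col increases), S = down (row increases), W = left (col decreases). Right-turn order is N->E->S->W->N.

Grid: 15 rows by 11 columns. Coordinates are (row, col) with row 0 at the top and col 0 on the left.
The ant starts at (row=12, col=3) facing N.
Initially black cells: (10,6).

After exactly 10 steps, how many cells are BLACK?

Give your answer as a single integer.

Step 1: on WHITE (12,3): turn R to E, flip to black, move to (12,4). |black|=2
Step 2: on WHITE (12,4): turn R to S, flip to black, move to (13,4). |black|=3
Step 3: on WHITE (13,4): turn R to W, flip to black, move to (13,3). |black|=4
Step 4: on WHITE (13,3): turn R to N, flip to black, move to (12,3). |black|=5
Step 5: on BLACK (12,3): turn L to W, flip to white, move to (12,2). |black|=4
Step 6: on WHITE (12,2): turn R to N, flip to black, move to (11,2). |black|=5
Step 7: on WHITE (11,2): turn R to E, flip to black, move to (11,3). |black|=6
Step 8: on WHITE (11,3): turn R to S, flip to black, move to (12,3). |black|=7
Step 9: on WHITE (12,3): turn R to W, flip to black, move to (12,2). |black|=8
Step 10: on BLACK (12,2): turn L to S, flip to white, move to (13,2). |black|=7

Answer: 7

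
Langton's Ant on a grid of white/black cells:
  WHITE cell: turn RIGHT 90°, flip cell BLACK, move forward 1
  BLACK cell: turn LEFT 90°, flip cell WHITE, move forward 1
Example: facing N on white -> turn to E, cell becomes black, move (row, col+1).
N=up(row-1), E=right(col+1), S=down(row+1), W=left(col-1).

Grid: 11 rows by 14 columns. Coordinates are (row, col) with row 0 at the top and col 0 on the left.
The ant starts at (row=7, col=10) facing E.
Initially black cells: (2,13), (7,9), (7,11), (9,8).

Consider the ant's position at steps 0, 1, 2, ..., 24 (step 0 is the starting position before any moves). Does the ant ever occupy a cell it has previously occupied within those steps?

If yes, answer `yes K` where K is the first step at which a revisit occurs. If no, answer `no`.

Step 1: on WHITE (7,10): turn R to S, flip to black, move to (8,10). |black|=5 — new cell
Step 2: on WHITE (8,10): turn R to W, flip to black, move to (8,9). |black|=6 — new cell
Step 3: on WHITE (8,9): turn R to N, flip to black, move to (7,9). |black|=7 — new cell
Step 4: on BLACK (7,9): turn L to W, flip to white, move to (7,8). |black|=6 — new cell
Step 5: on WHITE (7,8): turn R to N, flip to black, move to (6,8). |black|=7 — new cell
Step 6: on WHITE (6,8): turn R to E, flip to black, move to (6,9). |black|=8 — new cell
Step 7: on WHITE (6,9): turn R to S, flip to black, move to (7,9). |black|=9 — REVISIT

Answer: yes 7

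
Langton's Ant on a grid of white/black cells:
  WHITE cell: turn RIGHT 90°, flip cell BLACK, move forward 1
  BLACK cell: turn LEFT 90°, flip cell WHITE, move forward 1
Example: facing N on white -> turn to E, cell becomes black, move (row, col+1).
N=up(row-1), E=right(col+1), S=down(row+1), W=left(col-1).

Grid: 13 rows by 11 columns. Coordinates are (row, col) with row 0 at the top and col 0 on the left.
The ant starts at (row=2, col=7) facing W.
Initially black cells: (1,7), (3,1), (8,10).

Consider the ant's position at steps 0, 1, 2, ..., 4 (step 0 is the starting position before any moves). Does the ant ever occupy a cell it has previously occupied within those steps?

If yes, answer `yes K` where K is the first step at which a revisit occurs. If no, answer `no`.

Step 1: on WHITE (2,7): turn R to N, flip to black, move to (1,7). |black|=4 — new cell
Step 2: on BLACK (1,7): turn L to W, flip to white, move to (1,6). |black|=3 — new cell
Step 3: on WHITE (1,6): turn R to N, flip to black, move to (0,6). |black|=4 — new cell
Step 4: on WHITE (0,6): turn R to E, flip to black, move to (0,7). |black|=5 — new cell
No revisit within 4 steps.

Answer: no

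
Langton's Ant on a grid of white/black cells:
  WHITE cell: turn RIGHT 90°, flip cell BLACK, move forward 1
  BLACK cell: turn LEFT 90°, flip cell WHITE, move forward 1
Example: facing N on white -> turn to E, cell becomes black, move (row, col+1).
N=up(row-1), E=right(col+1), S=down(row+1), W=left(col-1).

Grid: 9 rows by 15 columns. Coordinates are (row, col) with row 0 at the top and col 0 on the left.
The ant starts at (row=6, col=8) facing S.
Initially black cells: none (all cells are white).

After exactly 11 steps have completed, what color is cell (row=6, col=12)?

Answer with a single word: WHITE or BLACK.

Answer: WHITE

Derivation:
Step 1: on WHITE (6,8): turn R to W, flip to black, move to (6,7). |black|=1
Step 2: on WHITE (6,7): turn R to N, flip to black, move to (5,7). |black|=2
Step 3: on WHITE (5,7): turn R to E, flip to black, move to (5,8). |black|=3
Step 4: on WHITE (5,8): turn R to S, flip to black, move to (6,8). |black|=4
Step 5: on BLACK (6,8): turn L to E, flip to white, move to (6,9). |black|=3
Step 6: on WHITE (6,9): turn R to S, flip to black, move to (7,9). |black|=4
Step 7: on WHITE (7,9): turn R to W, flip to black, move to (7,8). |black|=5
Step 8: on WHITE (7,8): turn R to N, flip to black, move to (6,8). |black|=6
Step 9: on WHITE (6,8): turn R to E, flip to black, move to (6,9). |black|=7
Step 10: on BLACK (6,9): turn L to N, flip to white, move to (5,9). |black|=6
Step 11: on WHITE (5,9): turn R to E, flip to black, move to (5,10). |black|=7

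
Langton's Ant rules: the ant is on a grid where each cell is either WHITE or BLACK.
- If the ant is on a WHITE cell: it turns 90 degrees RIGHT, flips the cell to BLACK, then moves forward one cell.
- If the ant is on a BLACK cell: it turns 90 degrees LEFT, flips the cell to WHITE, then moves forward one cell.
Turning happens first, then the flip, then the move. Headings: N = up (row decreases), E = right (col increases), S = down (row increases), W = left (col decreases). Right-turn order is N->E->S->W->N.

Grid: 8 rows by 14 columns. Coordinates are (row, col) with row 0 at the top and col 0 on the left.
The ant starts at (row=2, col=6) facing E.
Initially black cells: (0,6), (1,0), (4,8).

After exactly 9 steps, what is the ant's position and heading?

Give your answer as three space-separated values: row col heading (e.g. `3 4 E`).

Step 1: on WHITE (2,6): turn R to S, flip to black, move to (3,6). |black|=4
Step 2: on WHITE (3,6): turn R to W, flip to black, move to (3,5). |black|=5
Step 3: on WHITE (3,5): turn R to N, flip to black, move to (2,5). |black|=6
Step 4: on WHITE (2,5): turn R to E, flip to black, move to (2,6). |black|=7
Step 5: on BLACK (2,6): turn L to N, flip to white, move to (1,6). |black|=6
Step 6: on WHITE (1,6): turn R to E, flip to black, move to (1,7). |black|=7
Step 7: on WHITE (1,7): turn R to S, flip to black, move to (2,7). |black|=8
Step 8: on WHITE (2,7): turn R to W, flip to black, move to (2,6). |black|=9
Step 9: on WHITE (2,6): turn R to N, flip to black, move to (1,6). |black|=10

Answer: 1 6 N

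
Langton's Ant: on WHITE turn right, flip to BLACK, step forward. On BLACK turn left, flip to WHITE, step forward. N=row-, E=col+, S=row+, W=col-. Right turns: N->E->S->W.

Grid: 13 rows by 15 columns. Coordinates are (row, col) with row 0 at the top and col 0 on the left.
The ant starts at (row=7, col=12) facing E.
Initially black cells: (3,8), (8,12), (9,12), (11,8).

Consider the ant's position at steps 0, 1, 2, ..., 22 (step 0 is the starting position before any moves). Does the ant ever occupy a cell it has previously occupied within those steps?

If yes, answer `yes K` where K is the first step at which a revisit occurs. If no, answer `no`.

Step 1: on WHITE (7,12): turn R to S, flip to black, move to (8,12). |black|=5 — new cell
Step 2: on BLACK (8,12): turn L to E, flip to white, move to (8,13). |black|=4 — new cell
Step 3: on WHITE (8,13): turn R to S, flip to black, move to (9,13). |black|=5 — new cell
Step 4: on WHITE (9,13): turn R to W, flip to black, move to (9,12). |black|=6 — new cell
Step 5: on BLACK (9,12): turn L to S, flip to white, move to (10,12). |black|=5 — new cell
Step 6: on WHITE (10,12): turn R to W, flip to black, move to (10,11). |black|=6 — new cell
Step 7: on WHITE (10,11): turn R to N, flip to black, move to (9,11). |black|=7 — new cell
Step 8: on WHITE (9,11): turn R to E, flip to black, move to (9,12). |black|=8 — REVISIT

Answer: yes 8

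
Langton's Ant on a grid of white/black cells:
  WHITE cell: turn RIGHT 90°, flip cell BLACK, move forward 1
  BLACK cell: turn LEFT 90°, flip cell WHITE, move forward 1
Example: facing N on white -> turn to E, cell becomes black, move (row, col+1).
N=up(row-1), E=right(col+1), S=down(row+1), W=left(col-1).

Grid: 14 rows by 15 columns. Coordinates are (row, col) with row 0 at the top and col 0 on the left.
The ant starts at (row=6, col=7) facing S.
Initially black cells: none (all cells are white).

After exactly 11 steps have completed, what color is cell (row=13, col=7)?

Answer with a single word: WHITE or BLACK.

Answer: WHITE

Derivation:
Step 1: on WHITE (6,7): turn R to W, flip to black, move to (6,6). |black|=1
Step 2: on WHITE (6,6): turn R to N, flip to black, move to (5,6). |black|=2
Step 3: on WHITE (5,6): turn R to E, flip to black, move to (5,7). |black|=3
Step 4: on WHITE (5,7): turn R to S, flip to black, move to (6,7). |black|=4
Step 5: on BLACK (6,7): turn L to E, flip to white, move to (6,8). |black|=3
Step 6: on WHITE (6,8): turn R to S, flip to black, move to (7,8). |black|=4
Step 7: on WHITE (7,8): turn R to W, flip to black, move to (7,7). |black|=5
Step 8: on WHITE (7,7): turn R to N, flip to black, move to (6,7). |black|=6
Step 9: on WHITE (6,7): turn R to E, flip to black, move to (6,8). |black|=7
Step 10: on BLACK (6,8): turn L to N, flip to white, move to (5,8). |black|=6
Step 11: on WHITE (5,8): turn R to E, flip to black, move to (5,9). |black|=7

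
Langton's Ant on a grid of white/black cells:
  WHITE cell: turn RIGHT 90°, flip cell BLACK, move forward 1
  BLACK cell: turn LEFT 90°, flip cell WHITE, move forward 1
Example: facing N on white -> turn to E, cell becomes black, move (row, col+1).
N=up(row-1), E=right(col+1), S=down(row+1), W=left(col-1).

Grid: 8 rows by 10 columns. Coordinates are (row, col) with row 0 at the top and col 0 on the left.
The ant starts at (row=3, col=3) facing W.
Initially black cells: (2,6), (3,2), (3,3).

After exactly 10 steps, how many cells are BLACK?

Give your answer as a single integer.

Step 1: on BLACK (3,3): turn L to S, flip to white, move to (4,3). |black|=2
Step 2: on WHITE (4,3): turn R to W, flip to black, move to (4,2). |black|=3
Step 3: on WHITE (4,2): turn R to N, flip to black, move to (3,2). |black|=4
Step 4: on BLACK (3,2): turn L to W, flip to white, move to (3,1). |black|=3
Step 5: on WHITE (3,1): turn R to N, flip to black, move to (2,1). |black|=4
Step 6: on WHITE (2,1): turn R to E, flip to black, move to (2,2). |black|=5
Step 7: on WHITE (2,2): turn R to S, flip to black, move to (3,2). |black|=6
Step 8: on WHITE (3,2): turn R to W, flip to black, move to (3,1). |black|=7
Step 9: on BLACK (3,1): turn L to S, flip to white, move to (4,1). |black|=6
Step 10: on WHITE (4,1): turn R to W, flip to black, move to (4,0). |black|=7

Answer: 7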